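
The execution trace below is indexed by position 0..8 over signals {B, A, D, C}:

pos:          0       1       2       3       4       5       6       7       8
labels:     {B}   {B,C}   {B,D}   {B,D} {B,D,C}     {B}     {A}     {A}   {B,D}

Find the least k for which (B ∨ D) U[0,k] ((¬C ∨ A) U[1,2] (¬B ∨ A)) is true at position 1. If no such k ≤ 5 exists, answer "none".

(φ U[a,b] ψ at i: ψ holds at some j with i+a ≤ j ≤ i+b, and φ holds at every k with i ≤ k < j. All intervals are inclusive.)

4

Need earliest j ≥ 1 with ((¬C ∨ A) U[1,2] (¬B ∨ A)), and (B ∨ D) at every k in [1,j-1].
  j=1: rhs fails.
  j=2: rhs fails.
  j=3: rhs fails.
  j=4: rhs fails.
  j=5: rhs holds; lhs holds on [1,4]. k = 4.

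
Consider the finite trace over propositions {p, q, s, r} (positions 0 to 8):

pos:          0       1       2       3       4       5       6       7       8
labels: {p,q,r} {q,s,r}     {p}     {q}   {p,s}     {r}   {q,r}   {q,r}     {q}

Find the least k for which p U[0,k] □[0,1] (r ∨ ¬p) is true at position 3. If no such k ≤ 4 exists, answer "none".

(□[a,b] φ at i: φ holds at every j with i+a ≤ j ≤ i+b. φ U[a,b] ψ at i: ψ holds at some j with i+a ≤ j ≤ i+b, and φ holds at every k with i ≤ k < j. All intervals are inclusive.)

Need earliest j ≥ 3 with □[0,1] (r ∨ ¬p), and p at every k in [3,j-1].
  j=3: rhs fails.
  j=4: rhs fails.
  j=5: rhs holds but lhs fails at k=3.
  j=6: rhs holds but lhs fails at k=3.
  j=7: rhs holds but lhs fails at k=3.
No witness within the range → none.

none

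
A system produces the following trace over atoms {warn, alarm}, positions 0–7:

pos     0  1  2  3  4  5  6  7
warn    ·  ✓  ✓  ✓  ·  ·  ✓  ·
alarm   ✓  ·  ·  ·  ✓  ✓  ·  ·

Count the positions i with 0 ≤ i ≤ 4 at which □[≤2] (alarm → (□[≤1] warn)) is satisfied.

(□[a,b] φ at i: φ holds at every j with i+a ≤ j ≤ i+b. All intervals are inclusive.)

Evaluate at each i in [0,4]:
  i=0: ✗ (fails at j=0)
  i=1: ✓ (all of [1,3])
  i=2: ✗ (fails at j=4)
  i=3: ✗ (fails at j=4)
  i=4: ✗ (fails at j=4)
Positions where it holds: {1} → 1.

1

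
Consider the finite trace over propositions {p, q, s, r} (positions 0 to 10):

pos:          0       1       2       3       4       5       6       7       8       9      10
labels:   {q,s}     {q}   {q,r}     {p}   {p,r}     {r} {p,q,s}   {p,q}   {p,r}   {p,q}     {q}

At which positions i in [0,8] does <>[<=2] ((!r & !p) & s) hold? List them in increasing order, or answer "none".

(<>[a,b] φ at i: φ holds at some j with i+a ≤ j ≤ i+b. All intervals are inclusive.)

0

Evaluate at each i in [0,8]:
  i=0: ✓ (witness j=0)
  i=1: ✗ (none in [1,3])
  i=2: ✗ (none in [2,4])
  i=3: ✗ (none in [3,5])
  i=4: ✗ (none in [4,6])
  i=5: ✗ (none in [5,7])
  i=6: ✗ (none in [6,8])
  i=7: ✗ (none in [7,9])
  i=8: ✗ (none in [8,10])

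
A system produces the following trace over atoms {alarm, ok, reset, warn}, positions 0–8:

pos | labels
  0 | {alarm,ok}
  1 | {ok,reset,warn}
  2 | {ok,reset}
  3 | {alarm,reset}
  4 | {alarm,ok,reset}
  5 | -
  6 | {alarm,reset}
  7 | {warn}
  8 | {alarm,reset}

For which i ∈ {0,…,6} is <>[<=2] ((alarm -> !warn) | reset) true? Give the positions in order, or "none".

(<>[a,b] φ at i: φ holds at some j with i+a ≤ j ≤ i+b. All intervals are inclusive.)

Evaluate at each i in [0,6]:
  i=0: ✓ (witness j=0)
  i=1: ✓ (witness j=1)
  i=2: ✓ (witness j=2)
  i=3: ✓ (witness j=3)
  i=4: ✓ (witness j=4)
  i=5: ✓ (witness j=5)
  i=6: ✓ (witness j=6)

0, 1, 2, 3, 4, 5, 6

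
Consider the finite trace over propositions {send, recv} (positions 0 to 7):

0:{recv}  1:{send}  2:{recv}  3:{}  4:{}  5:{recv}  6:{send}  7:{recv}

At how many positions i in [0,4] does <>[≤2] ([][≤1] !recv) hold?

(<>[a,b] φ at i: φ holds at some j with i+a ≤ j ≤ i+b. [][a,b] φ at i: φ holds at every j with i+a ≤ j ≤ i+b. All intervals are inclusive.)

Evaluate at each i in [0,4]:
  i=0: ✗ (none in [0,2])
  i=1: ✓ (witness j=3)
  i=2: ✓ (witness j=3)
  i=3: ✓ (witness j=3)
  i=4: ✗ (none in [4,6])
Positions where it holds: {1, 2, 3} → 3.

3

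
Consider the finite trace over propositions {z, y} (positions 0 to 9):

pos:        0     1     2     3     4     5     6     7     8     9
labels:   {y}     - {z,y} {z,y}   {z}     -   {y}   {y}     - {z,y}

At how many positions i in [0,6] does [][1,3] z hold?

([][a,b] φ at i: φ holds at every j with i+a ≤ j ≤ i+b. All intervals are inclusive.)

1

Evaluate at each i in [0,6]:
  i=0: ✗ (fails at j=1)
  i=1: ✓ (all of [2,4])
  i=2: ✗ (fails at j=5)
  i=3: ✗ (fails at j=5)
  i=4: ✗ (fails at j=5)
  i=5: ✗ (fails at j=6)
  i=6: ✗ (fails at j=7)
Positions where it holds: {1} → 1.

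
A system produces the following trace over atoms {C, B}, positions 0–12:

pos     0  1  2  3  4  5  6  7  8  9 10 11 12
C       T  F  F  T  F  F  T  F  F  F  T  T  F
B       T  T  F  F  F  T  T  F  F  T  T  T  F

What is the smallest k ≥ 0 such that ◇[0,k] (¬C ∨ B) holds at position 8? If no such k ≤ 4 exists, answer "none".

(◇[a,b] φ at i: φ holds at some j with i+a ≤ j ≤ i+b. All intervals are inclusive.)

Scan j = 8,9,… for (¬C ∨ B):
  j=8: holds
First hit at j=8, so smallest k = 8-8 = 0.

0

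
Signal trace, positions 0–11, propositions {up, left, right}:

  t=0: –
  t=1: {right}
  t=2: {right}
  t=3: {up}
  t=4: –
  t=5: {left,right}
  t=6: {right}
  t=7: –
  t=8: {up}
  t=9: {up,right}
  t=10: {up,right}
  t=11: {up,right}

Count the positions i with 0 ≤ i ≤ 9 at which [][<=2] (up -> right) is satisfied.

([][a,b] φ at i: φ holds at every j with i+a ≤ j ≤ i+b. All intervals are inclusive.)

Evaluate at each i in [0,9]:
  i=0: ✓ (all of [0,2])
  i=1: ✗ (fails at j=3)
  i=2: ✗ (fails at j=3)
  i=3: ✗ (fails at j=3)
  i=4: ✓ (all of [4,6])
  i=5: ✓ (all of [5,7])
  i=6: ✗ (fails at j=8)
  i=7: ✗ (fails at j=8)
  i=8: ✗ (fails at j=8)
  i=9: ✓ (all of [9,11])
Positions where it holds: {0, 4, 5, 9} → 4.

4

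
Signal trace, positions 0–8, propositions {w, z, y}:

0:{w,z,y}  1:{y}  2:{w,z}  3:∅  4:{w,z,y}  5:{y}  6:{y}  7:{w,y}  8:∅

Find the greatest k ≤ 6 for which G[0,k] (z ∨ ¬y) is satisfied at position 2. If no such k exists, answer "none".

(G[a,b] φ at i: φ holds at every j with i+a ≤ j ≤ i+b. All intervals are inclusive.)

(z ∨ ¬y) must hold from j=2 onward; find where it first fails.
  j=2: holds
  j=3: holds
  j=4: holds
  j=5: fails
Holds on [2,4], so largest k = 2.

2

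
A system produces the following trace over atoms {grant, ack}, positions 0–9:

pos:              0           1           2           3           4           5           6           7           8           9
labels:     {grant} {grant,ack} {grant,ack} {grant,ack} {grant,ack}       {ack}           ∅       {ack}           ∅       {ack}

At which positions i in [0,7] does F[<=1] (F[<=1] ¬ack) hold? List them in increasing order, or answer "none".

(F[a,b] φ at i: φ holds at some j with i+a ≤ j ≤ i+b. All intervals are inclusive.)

0, 4, 5, 6, 7

Evaluate at each i in [0,7]:
  i=0: ✓ (witness j=0)
  i=1: ✗ (none in [1,2])
  i=2: ✗ (none in [2,3])
  i=3: ✗ (none in [3,4])
  i=4: ✓ (witness j=5)
  i=5: ✓ (witness j=5)
  i=6: ✓ (witness j=6)
  i=7: ✓ (witness j=7)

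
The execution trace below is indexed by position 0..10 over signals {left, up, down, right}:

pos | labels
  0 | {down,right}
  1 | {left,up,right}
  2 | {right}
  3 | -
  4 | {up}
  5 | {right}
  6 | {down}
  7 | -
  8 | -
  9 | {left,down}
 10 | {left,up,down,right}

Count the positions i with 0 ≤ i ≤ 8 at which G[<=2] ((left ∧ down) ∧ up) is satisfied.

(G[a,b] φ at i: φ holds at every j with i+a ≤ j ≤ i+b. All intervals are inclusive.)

0

Evaluate at each i in [0,8]:
  i=0: ✗ (fails at j=0)
  i=1: ✗ (fails at j=1)
  i=2: ✗ (fails at j=2)
  i=3: ✗ (fails at j=3)
  i=4: ✗ (fails at j=4)
  i=5: ✗ (fails at j=5)
  i=6: ✗ (fails at j=6)
  i=7: ✗ (fails at j=7)
  i=8: ✗ (fails at j=8)
Positions where it holds: {} → 0.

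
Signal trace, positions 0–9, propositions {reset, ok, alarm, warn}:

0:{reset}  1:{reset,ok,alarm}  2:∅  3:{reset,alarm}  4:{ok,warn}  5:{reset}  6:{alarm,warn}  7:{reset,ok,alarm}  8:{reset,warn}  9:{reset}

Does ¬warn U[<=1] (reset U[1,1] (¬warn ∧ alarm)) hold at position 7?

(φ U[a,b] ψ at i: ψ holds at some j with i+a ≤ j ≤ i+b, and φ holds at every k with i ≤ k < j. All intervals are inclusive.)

False

Need some j in [7,8] with (reset U[1,1] (¬warn ∧ alarm)), and ¬warn at every k in [7,j-1].
  j=7: (reset U[1,1] (¬warn ∧ alarm)) — fails.
  j=8: (reset U[1,1] (¬warn ∧ alarm)) — fails.
No j in the window works → until fails.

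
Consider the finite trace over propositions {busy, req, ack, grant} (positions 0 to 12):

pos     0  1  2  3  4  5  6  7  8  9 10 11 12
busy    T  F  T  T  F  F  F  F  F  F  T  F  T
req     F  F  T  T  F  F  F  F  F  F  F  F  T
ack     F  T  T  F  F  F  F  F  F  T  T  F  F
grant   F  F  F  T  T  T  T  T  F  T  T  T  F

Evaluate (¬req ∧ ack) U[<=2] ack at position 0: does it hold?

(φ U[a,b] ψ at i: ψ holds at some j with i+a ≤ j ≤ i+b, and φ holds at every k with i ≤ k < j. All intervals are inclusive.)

False

Need some j in [0,2] with ack, and (¬req ∧ ack) at every k in [0,j-1].
  j=0: ack false.
  j=1: ack holds, but (¬req ∧ ack) fails at k=0 → not this j.
  j=2: ack holds, but (¬req ∧ ack) fails at k=0 → not this j.
No j in the window works → until fails.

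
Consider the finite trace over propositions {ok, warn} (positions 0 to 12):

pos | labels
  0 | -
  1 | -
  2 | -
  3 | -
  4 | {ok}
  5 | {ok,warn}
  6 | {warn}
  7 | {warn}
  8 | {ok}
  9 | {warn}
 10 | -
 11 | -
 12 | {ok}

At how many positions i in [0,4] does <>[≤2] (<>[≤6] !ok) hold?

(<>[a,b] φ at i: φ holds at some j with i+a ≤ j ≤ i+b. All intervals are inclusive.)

Evaluate at each i in [0,4]:
  i=0: ✓ (witness j=0)
  i=1: ✓ (witness j=1)
  i=2: ✓ (witness j=2)
  i=3: ✓ (witness j=3)
  i=4: ✓ (witness j=4)
Positions where it holds: {0, 1, 2, 3, 4} → 5.

5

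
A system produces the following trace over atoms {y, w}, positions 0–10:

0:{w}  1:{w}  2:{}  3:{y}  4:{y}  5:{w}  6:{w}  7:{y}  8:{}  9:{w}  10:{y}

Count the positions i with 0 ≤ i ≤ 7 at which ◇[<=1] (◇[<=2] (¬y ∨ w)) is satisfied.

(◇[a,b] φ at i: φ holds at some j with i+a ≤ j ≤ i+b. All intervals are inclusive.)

8

Evaluate at each i in [0,7]:
  i=0: ✓ (witness j=0)
  i=1: ✓ (witness j=1)
  i=2: ✓ (witness j=2)
  i=3: ✓ (witness j=3)
  i=4: ✓ (witness j=4)
  i=5: ✓ (witness j=5)
  i=6: ✓ (witness j=6)
  i=7: ✓ (witness j=7)
Positions where it holds: {0, 1, 2, 3, 4, 5, 6, 7} → 8.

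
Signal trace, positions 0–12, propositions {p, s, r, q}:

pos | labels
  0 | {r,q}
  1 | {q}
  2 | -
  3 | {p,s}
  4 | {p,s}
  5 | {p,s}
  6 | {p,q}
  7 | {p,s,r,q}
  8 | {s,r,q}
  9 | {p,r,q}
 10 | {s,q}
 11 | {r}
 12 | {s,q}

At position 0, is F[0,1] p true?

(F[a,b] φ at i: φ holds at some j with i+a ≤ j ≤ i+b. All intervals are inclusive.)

No

Check p at each j in [0,1]:
  j=0: false
  j=1: false
No position in the window satisfies it → formula fails.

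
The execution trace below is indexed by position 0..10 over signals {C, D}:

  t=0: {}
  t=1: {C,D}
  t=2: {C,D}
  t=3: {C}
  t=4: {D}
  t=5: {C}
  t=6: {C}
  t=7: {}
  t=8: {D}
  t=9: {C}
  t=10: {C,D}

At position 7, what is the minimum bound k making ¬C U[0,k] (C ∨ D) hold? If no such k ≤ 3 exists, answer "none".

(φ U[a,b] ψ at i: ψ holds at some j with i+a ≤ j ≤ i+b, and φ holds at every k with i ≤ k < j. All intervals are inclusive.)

1

Need earliest j ≥ 7 with (C ∨ D), and ¬C at every k in [7,j-1].
  j=7: rhs fails.
  j=8: rhs holds; lhs holds on [7,7]. k = 1.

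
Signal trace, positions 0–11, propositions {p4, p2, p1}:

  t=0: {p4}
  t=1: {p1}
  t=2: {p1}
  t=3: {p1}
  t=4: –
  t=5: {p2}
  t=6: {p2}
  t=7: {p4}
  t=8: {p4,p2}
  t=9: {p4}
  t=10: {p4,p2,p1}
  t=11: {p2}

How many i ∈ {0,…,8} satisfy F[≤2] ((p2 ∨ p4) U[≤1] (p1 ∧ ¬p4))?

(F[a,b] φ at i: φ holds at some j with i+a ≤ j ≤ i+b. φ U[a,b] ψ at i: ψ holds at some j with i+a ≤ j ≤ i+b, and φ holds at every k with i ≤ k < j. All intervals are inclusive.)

4

Evaluate at each i in [0,8]:
  i=0: ✓ (witness j=0)
  i=1: ✓ (witness j=1)
  i=2: ✓ (witness j=2)
  i=3: ✓ (witness j=3)
  i=4: ✗ (none in [4,6])
  i=5: ✗ (none in [5,7])
  i=6: ✗ (none in [6,8])
  i=7: ✗ (none in [7,9])
  i=8: ✗ (none in [8,10])
Positions where it holds: {0, 1, 2, 3} → 4.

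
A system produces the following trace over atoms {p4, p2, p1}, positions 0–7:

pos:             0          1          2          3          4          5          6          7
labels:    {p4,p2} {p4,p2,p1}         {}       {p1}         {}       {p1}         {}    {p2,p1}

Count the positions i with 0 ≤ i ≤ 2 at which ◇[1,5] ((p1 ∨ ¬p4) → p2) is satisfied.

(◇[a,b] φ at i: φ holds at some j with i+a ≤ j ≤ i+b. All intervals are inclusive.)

Evaluate at each i in [0,2]:
  i=0: ✓ (witness j=1)
  i=1: ✗ (none in [2,6])
  i=2: ✓ (witness j=7)
Positions where it holds: {0, 2} → 2.

2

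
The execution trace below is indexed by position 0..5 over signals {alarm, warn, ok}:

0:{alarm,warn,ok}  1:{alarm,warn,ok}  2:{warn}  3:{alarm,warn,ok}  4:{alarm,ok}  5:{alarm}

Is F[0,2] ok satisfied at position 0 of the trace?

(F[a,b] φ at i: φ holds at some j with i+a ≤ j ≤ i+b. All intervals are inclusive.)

Check ok at each j in [0,2]:
  j=0: true
  j=1: true
  j=2: false
Found at j=0 → formula holds.

Holds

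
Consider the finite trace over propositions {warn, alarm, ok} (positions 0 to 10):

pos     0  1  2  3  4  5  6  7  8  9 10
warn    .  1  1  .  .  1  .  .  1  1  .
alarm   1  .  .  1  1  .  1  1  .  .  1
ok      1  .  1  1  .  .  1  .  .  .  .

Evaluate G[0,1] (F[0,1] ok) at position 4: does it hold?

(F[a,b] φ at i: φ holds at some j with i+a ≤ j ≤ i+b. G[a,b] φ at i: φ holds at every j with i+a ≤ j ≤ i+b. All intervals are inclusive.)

Does not hold

Check F[0,1] ok at every j in [4,5]:
  j=4: fails (none in [4,5])
  j=5: holds (witness at 6)
Fails at j=4 → formula fails.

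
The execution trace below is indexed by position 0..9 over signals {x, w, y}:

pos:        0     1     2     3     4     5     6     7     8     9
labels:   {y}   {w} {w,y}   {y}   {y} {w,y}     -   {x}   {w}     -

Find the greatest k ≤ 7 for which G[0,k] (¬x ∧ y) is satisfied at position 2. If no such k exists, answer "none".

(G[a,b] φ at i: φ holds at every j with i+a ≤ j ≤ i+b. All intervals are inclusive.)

(¬x ∧ y) must hold from j=2 onward; find where it first fails.
  j=2: holds
  j=3: holds
  j=4: holds
  j=5: holds
  j=6: fails
Holds on [2,5], so largest k = 3.

3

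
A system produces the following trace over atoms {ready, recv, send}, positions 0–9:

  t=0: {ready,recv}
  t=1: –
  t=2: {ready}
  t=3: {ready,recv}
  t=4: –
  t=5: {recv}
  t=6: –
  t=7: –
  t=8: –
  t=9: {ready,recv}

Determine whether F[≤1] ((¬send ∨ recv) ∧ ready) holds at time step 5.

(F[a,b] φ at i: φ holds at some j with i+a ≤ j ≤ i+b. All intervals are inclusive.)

Does not hold

Check ((¬send ∨ recv) ∧ ready) at each j in [5,6]:
  j=5: false
  j=6: false
No position in the window satisfies it → formula fails.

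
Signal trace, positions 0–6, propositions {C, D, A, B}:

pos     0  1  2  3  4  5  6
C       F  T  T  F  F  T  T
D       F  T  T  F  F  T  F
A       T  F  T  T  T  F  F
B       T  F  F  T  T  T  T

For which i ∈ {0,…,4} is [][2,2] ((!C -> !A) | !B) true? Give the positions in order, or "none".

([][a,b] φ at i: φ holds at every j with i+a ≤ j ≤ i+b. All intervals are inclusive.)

0, 3, 4

Evaluate at each i in [0,4]:
  i=0: ✓ (all of [2,2])
  i=1: ✗ (fails at j=3)
  i=2: ✗ (fails at j=4)
  i=3: ✓ (all of [5,5])
  i=4: ✓ (all of [6,6])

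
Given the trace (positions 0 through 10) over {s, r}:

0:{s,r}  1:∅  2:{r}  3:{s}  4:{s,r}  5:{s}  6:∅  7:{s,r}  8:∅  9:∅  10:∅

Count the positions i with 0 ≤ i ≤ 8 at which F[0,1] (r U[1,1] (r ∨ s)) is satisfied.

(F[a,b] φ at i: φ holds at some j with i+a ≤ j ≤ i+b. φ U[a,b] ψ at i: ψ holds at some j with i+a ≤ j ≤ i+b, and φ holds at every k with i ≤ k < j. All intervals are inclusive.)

Evaluate at each i in [0,8]:
  i=0: ✗ (none in [0,1])
  i=1: ✓ (witness j=2)
  i=2: ✓ (witness j=2)
  i=3: ✓ (witness j=4)
  i=4: ✓ (witness j=4)
  i=5: ✗ (none in [5,6])
  i=6: ✗ (none in [6,7])
  i=7: ✗ (none in [7,8])
  i=8: ✗ (none in [8,9])
Positions where it holds: {1, 2, 3, 4} → 4.

4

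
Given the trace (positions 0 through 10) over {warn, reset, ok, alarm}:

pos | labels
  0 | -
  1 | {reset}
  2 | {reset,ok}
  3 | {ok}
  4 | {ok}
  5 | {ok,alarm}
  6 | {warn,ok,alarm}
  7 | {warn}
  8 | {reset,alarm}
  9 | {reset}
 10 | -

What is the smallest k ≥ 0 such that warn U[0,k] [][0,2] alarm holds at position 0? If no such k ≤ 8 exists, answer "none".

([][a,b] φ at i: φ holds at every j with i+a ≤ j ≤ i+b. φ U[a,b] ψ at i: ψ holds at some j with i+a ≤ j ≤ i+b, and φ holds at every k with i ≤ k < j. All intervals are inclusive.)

Need earliest j ≥ 0 with [][0,2] alarm, and warn at every k in [0,j-1].
  j=0: rhs fails.
  j=1: rhs fails.
  j=2: rhs fails.
  j=3: rhs fails.
  j=4: rhs fails.
  j=5: rhs fails.
  j=6: rhs fails.
  j=7: rhs fails.
  j=8: rhs fails.
No witness within the range → none.

none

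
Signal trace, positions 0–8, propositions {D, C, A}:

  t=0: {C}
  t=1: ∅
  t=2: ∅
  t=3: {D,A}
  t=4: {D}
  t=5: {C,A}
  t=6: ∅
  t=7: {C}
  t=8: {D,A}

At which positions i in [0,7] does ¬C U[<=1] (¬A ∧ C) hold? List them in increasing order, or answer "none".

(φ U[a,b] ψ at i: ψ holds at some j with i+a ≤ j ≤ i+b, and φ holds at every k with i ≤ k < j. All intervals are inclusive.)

0, 6, 7

Evaluate at each i in [0,7]:
  i=0: ✓ (rhs at j=0)
  i=1: ✗ (no rhs in [1,2])
  i=2: ✗ (no rhs in [2,3])
  i=3: ✗ (no rhs in [3,4])
  i=4: ✗ (no rhs in [4,5])
  i=5: ✗ (no rhs in [5,6])
  i=6: ✓ (rhs at j=7; lhs holds on [6,6])
  i=7: ✓ (rhs at j=7)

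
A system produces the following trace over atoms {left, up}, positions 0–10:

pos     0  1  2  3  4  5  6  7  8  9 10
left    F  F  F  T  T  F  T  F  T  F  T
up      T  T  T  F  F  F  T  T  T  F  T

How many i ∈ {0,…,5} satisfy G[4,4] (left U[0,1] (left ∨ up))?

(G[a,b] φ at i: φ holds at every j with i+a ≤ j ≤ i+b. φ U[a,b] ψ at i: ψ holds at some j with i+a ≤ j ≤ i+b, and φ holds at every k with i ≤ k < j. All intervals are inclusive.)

Evaluate at each i in [0,5]:
  i=0: ✓ (all of [4,4])
  i=1: ✗ (fails at j=5)
  i=2: ✓ (all of [6,6])
  i=3: ✓ (all of [7,7])
  i=4: ✓ (all of [8,8])
  i=5: ✗ (fails at j=9)
Positions where it holds: {0, 2, 3, 4} → 4.

4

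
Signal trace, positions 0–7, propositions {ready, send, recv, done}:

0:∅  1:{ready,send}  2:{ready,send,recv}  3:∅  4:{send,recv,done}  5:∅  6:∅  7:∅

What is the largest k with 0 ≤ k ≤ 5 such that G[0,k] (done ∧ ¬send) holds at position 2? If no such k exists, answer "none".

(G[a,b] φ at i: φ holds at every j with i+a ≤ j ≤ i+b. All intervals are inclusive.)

(done ∧ ¬send) must hold from j=2 onward; find where it first fails.
  j=2: fails → no k works.

none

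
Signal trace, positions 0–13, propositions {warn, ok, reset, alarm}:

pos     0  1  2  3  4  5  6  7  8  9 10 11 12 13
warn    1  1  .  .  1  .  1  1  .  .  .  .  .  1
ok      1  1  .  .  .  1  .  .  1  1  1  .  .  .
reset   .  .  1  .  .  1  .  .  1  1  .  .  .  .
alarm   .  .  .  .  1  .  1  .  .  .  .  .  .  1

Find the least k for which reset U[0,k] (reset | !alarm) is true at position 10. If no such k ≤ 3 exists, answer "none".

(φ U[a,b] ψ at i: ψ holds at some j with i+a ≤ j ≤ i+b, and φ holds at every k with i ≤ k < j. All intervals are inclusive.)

Need earliest j ≥ 10 with (reset | !alarm), and reset at every k in [10,j-1].
  j=10: rhs holds (empty prefix). k = 0.

0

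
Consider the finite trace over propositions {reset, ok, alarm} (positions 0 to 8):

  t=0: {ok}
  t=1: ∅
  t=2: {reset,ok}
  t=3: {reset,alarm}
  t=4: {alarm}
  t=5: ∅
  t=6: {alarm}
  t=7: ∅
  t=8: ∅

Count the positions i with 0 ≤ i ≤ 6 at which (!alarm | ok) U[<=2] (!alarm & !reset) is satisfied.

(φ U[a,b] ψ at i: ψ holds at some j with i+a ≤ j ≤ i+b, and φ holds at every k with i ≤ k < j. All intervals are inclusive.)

Evaluate at each i in [0,6]:
  i=0: ✓ (rhs at j=0)
  i=1: ✓ (rhs at j=1)
  i=2: ✗ (no rhs in [2,4])
  i=3: ✗ (lhs fails at k=3 before rhs at j=5)
  i=4: ✗ (lhs fails at k=4 before rhs at j=5)
  i=5: ✓ (rhs at j=5)
  i=6: ✗ (lhs fails at k=6 before rhs at j=7)
Positions where it holds: {0, 1, 5} → 3.

3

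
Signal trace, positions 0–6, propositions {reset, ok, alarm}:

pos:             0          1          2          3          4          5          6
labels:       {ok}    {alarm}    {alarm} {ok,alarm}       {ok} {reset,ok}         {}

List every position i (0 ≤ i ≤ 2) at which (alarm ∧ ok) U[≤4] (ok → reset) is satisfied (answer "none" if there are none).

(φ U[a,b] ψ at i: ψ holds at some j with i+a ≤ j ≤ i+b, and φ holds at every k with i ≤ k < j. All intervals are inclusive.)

1, 2

Evaluate at each i in [0,2]:
  i=0: ✗ (lhs fails at k=0 before rhs at j=1)
  i=1: ✓ (rhs at j=1)
  i=2: ✓ (rhs at j=2)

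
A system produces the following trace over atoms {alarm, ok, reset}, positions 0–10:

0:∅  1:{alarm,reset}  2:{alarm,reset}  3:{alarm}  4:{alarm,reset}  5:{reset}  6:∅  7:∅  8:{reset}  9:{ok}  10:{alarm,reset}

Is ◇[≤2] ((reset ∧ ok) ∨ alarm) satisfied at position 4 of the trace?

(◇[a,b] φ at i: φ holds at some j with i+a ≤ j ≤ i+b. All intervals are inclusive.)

Holds

Check ((reset ∧ ok) ∨ alarm) at each j in [4,6]:
  j=4: true
  j=5: false
  j=6: false
Found at j=4 → formula holds.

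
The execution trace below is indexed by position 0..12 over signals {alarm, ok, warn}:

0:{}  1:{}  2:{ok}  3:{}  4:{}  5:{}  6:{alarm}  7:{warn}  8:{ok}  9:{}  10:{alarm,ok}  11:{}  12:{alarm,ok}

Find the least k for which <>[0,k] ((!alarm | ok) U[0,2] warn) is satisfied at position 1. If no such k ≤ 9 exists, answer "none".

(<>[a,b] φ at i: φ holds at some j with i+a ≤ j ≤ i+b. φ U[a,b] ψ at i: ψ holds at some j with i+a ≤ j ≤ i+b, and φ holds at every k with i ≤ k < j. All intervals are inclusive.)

6

Scan j = 1,2,… for ((!alarm | ok) U[0,2] warn):
  j=1: fails
  j=2: fails
  j=3: fails
  j=4: fails
  j=5: fails
  j=6: fails
  j=7: holds
First hit at j=7, so smallest k = 7-1 = 6.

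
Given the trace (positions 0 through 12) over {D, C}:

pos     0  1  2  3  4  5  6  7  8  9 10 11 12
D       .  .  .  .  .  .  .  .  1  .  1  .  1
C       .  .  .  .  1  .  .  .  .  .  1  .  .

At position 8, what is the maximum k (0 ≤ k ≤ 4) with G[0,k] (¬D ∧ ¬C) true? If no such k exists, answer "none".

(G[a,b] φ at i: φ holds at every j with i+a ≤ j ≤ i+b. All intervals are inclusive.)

(¬D ∧ ¬C) must hold from j=8 onward; find where it first fails.
  j=8: fails → no k works.

none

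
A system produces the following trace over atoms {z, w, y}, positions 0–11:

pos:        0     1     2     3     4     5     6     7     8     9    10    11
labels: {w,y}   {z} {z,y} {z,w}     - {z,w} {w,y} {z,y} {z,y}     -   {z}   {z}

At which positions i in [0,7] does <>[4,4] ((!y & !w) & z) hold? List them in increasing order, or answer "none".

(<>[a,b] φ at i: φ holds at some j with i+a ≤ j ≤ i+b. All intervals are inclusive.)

Evaluate at each i in [0,7]:
  i=0: ✗ (none in [4,4])
  i=1: ✗ (none in [5,5])
  i=2: ✗ (none in [6,6])
  i=3: ✗ (none in [7,7])
  i=4: ✗ (none in [8,8])
  i=5: ✗ (none in [9,9])
  i=6: ✓ (witness j=10)
  i=7: ✓ (witness j=11)

6, 7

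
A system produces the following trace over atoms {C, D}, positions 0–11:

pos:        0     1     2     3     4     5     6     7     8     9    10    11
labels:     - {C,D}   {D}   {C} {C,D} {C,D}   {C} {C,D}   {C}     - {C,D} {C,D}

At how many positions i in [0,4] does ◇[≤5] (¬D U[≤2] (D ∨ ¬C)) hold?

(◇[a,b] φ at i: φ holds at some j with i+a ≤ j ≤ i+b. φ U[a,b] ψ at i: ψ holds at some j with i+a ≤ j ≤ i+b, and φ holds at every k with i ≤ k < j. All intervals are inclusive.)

5

Evaluate at each i in [0,4]:
  i=0: ✓ (witness j=0)
  i=1: ✓ (witness j=1)
  i=2: ✓ (witness j=2)
  i=3: ✓ (witness j=3)
  i=4: ✓ (witness j=4)
Positions where it holds: {0, 1, 2, 3, 4} → 5.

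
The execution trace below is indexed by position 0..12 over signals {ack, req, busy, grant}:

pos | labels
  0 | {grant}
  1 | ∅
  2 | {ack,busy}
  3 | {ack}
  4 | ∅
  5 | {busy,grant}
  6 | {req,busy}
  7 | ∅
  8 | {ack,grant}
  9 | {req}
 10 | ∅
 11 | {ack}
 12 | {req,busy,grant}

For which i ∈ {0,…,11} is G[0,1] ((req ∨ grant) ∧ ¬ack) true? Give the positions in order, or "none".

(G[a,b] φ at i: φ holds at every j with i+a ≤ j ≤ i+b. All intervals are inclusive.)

Evaluate at each i in [0,11]:
  i=0: ✗ (fails at j=1)
  i=1: ✗ (fails at j=1)
  i=2: ✗ (fails at j=2)
  i=3: ✗ (fails at j=3)
  i=4: ✗ (fails at j=4)
  i=5: ✓ (all of [5,6])
  i=6: ✗ (fails at j=7)
  i=7: ✗ (fails at j=7)
  i=8: ✗ (fails at j=8)
  i=9: ✗ (fails at j=10)
  i=10: ✗ (fails at j=10)
  i=11: ✗ (fails at j=11)

5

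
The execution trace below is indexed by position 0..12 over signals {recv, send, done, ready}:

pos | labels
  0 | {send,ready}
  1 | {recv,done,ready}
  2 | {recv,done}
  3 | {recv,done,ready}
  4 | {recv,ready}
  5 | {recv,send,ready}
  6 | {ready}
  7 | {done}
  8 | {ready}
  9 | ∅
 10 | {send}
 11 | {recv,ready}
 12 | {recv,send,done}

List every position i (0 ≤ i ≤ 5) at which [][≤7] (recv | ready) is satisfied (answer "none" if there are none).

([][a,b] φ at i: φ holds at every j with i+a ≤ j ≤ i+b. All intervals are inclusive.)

Evaluate at each i in [0,5]:
  i=0: ✗ (fails at j=7)
  i=1: ✗ (fails at j=7)
  i=2: ✗ (fails at j=7)
  i=3: ✗ (fails at j=7)
  i=4: ✗ (fails at j=7)
  i=5: ✗ (fails at j=7)

none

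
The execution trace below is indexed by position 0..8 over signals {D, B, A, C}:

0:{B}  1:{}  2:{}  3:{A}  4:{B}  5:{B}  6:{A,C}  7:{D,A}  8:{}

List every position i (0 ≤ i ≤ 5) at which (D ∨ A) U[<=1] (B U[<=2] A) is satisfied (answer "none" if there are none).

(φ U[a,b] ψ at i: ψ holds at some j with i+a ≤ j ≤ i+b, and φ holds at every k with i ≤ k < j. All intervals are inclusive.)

3, 4, 5

Evaluate at each i in [0,5]:
  i=0: ✗ (no rhs in [0,1])
  i=1: ✗ (no rhs in [1,2])
  i=2: ✗ (lhs fails at k=2 before rhs at j=3)
  i=3: ✓ (rhs at j=3)
  i=4: ✓ (rhs at j=4)
  i=5: ✓ (rhs at j=5)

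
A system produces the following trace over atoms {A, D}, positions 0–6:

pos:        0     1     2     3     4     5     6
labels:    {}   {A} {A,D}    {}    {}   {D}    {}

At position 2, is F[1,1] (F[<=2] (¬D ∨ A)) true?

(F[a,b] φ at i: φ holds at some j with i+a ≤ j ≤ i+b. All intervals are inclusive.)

Yes

Check F[<=2] (¬D ∨ A) at each j in [3,3]:
  j=3: holds (witness at 3)
Found at j=3 → formula holds.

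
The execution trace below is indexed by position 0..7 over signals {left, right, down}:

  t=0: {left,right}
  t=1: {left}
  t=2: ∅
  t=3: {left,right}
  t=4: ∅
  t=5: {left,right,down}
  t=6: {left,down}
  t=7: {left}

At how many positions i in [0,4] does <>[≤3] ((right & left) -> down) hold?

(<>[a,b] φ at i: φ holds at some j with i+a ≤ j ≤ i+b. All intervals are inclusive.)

Evaluate at each i in [0,4]:
  i=0: ✓ (witness j=1)
  i=1: ✓ (witness j=1)
  i=2: ✓ (witness j=2)
  i=3: ✓ (witness j=4)
  i=4: ✓ (witness j=4)
Positions where it holds: {0, 1, 2, 3, 4} → 5.

5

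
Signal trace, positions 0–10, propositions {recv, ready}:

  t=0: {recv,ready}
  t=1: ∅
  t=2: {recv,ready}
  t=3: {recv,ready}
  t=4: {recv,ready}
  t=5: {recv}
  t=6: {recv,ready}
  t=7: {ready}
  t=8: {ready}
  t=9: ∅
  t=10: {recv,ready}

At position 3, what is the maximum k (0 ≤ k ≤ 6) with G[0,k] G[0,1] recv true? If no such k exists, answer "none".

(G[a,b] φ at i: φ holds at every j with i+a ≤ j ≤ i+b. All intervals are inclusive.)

G[0,1] recv must hold from j=3 onward; find where it first fails.
  j=3: holds
  j=4: holds
  j=5: holds
  j=6: fails
Holds on [3,5], so largest k = 2.

2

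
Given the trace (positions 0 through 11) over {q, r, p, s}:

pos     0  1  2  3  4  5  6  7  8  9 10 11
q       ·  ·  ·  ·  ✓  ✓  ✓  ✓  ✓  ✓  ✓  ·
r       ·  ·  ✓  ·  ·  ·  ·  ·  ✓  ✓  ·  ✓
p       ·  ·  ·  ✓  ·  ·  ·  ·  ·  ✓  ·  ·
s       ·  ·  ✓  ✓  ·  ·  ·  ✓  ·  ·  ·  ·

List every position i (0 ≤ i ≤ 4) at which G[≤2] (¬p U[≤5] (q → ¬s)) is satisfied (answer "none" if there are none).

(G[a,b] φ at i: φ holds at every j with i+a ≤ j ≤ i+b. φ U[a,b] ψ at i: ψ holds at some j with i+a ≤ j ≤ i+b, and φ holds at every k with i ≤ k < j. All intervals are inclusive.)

0, 1, 2, 3, 4

Evaluate at each i in [0,4]:
  i=0: ✓ (all of [0,2])
  i=1: ✓ (all of [1,3])
  i=2: ✓ (all of [2,4])
  i=3: ✓ (all of [3,5])
  i=4: ✓ (all of [4,6])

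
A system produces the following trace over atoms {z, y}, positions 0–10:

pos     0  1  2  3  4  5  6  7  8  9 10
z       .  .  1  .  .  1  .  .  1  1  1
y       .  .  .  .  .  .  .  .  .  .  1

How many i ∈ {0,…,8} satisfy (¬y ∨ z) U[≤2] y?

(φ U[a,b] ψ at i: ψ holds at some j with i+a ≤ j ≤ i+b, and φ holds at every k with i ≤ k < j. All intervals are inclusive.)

Evaluate at each i in [0,8]:
  i=0: ✗ (no rhs in [0,2])
  i=1: ✗ (no rhs in [1,3])
  i=2: ✗ (no rhs in [2,4])
  i=3: ✗ (no rhs in [3,5])
  i=4: ✗ (no rhs in [4,6])
  i=5: ✗ (no rhs in [5,7])
  i=6: ✗ (no rhs in [6,8])
  i=7: ✗ (no rhs in [7,9])
  i=8: ✓ (rhs at j=10; lhs holds on [8,9])
Positions where it holds: {8} → 1.

1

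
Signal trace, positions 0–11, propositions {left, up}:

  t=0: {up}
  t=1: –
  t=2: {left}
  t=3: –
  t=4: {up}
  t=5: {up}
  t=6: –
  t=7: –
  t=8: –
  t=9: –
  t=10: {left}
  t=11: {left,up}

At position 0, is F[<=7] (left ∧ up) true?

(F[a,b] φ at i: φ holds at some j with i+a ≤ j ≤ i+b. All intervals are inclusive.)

No

Check (left ∧ up) at each j in [0,7]:
  j=0: false
  j=1: false
  j=2: false
  j=3: false
  j=4: false
  j=5: false
  j=6: false
  j=7: false
No position in the window satisfies it → formula fails.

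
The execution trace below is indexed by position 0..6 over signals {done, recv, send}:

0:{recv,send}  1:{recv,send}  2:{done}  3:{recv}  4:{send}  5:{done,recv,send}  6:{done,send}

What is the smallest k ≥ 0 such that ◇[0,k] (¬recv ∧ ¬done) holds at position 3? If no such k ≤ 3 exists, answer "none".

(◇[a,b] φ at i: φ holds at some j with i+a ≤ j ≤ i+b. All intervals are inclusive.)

1

Scan j = 3,4,… for (¬recv ∧ ¬done):
  j=3: fails
  j=4: holds
First hit at j=4, so smallest k = 4-3 = 1.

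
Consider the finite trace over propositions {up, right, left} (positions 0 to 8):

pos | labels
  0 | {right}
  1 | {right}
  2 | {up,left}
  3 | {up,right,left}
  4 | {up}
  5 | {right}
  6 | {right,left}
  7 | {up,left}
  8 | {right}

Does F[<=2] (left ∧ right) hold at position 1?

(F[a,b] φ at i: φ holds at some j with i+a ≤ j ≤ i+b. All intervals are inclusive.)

Check (left ∧ right) at each j in [1,3]:
  j=1: false
  j=2: false
  j=3: true
Found at j=3 → formula holds.

Yes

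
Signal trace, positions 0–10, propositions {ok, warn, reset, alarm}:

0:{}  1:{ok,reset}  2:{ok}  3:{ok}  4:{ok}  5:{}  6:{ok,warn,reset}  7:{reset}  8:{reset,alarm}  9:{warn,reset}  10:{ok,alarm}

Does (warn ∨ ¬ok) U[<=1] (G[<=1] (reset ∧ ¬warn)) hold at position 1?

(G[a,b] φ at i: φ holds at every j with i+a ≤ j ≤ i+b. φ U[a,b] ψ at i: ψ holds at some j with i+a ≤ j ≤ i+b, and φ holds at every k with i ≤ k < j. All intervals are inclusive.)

Need some j in [1,2] with G[<=1] (reset ∧ ¬warn), and (warn ∨ ¬ok) at every k in [1,j-1].
  j=1: G[<=1] (reset ∧ ¬warn) — fails at 2.
  j=2: G[<=1] (reset ∧ ¬warn) — fails at 2.
No j in the window works → until fails.

Does not hold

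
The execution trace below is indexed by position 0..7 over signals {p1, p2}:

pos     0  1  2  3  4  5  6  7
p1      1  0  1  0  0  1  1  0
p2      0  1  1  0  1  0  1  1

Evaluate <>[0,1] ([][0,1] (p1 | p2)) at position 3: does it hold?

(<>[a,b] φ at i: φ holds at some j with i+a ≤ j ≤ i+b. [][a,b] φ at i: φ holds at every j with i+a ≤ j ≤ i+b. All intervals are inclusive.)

Check [][0,1] (p1 | p2) at each j in [3,4]:
  j=3: fails at 3
  j=4: holds on [4,5]
Found at j=4 → formula holds.

True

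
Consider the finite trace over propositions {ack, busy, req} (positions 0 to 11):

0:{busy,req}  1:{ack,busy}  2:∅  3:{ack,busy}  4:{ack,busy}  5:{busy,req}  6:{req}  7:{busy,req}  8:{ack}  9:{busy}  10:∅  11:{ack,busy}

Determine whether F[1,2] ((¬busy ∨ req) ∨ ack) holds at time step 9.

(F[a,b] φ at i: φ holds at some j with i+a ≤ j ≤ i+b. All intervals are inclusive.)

Holds

Check ((¬busy ∨ req) ∨ ack) at each j in [10,11]:
  j=10: true
  j=11: true
Found at j=10 → formula holds.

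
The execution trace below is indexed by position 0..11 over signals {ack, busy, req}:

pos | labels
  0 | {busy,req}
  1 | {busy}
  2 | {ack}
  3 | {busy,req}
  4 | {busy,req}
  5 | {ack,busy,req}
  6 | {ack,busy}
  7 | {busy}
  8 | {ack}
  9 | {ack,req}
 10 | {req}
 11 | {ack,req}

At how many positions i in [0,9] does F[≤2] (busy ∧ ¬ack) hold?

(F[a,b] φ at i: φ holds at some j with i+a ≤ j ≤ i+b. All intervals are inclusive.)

Evaluate at each i in [0,9]:
  i=0: ✓ (witness j=0)
  i=1: ✓ (witness j=1)
  i=2: ✓ (witness j=3)
  i=3: ✓ (witness j=3)
  i=4: ✓ (witness j=4)
  i=5: ✓ (witness j=7)
  i=6: ✓ (witness j=7)
  i=7: ✓ (witness j=7)
  i=8: ✗ (none in [8,10])
  i=9: ✗ (none in [9,11])
Positions where it holds: {0, 1, 2, 3, 4, 5, 6, 7} → 8.

8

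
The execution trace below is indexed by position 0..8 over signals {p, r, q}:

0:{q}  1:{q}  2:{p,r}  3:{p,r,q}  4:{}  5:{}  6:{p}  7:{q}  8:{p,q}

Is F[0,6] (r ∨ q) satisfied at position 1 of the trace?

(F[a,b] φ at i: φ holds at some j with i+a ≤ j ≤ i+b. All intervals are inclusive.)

Yes

Check (r ∨ q) at each j in [1,7]:
  j=1: true
  j=2: true
  j=3: true
  j=4: false
  j=5: false
  j=6: false
  j=7: true
Found at j=1 → formula holds.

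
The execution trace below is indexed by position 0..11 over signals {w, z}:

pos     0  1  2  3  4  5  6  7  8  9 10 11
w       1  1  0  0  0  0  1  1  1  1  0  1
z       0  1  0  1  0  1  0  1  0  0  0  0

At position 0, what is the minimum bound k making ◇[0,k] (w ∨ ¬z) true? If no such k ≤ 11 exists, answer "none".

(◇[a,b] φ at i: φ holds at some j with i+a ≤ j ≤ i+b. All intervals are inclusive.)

0

Scan j = 0,1,… for (w ∨ ¬z):
  j=0: holds
First hit at j=0, so smallest k = 0-0 = 0.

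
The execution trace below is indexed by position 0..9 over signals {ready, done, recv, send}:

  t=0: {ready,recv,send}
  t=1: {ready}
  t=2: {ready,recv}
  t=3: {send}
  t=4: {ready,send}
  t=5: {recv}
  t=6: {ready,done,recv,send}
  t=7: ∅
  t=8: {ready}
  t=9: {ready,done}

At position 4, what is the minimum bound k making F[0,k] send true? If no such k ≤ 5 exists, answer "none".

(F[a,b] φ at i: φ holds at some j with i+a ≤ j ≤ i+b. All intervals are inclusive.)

0

Scan j = 4,5,… for send:
  j=4: holds
First hit at j=4, so smallest k = 4-4 = 0.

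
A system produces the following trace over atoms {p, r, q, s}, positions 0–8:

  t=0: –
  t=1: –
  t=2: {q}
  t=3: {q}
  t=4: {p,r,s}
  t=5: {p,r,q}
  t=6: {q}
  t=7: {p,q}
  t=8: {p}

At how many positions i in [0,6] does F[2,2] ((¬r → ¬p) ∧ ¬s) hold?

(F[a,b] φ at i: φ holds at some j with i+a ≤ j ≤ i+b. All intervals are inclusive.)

Evaluate at each i in [0,6]:
  i=0: ✓ (witness j=2)
  i=1: ✓ (witness j=3)
  i=2: ✗ (none in [4,4])
  i=3: ✓ (witness j=5)
  i=4: ✓ (witness j=6)
  i=5: ✗ (none in [7,7])
  i=6: ✗ (none in [8,8])
Positions where it holds: {0, 1, 3, 4} → 4.

4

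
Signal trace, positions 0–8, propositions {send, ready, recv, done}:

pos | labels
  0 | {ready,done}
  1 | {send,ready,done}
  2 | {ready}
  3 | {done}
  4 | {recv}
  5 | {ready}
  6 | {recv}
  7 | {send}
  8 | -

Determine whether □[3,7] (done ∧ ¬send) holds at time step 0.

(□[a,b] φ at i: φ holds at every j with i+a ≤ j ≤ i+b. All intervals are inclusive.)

No

Check (done ∧ ¬send) at every j in [3,7]:
  j=3: true
  j=4: false
  j=5: false
  j=6: false
  j=7: false
Fails at j=4 → formula fails.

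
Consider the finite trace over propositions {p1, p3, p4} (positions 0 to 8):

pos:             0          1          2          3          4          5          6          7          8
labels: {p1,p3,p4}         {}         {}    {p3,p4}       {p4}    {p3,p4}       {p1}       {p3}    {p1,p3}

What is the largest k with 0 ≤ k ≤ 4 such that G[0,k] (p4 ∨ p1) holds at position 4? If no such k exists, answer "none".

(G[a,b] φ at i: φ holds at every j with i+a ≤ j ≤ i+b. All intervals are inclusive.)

2

(p4 ∨ p1) must hold from j=4 onward; find where it first fails.
  j=4: holds
  j=5: holds
  j=6: holds
  j=7: fails
Holds on [4,6], so largest k = 2.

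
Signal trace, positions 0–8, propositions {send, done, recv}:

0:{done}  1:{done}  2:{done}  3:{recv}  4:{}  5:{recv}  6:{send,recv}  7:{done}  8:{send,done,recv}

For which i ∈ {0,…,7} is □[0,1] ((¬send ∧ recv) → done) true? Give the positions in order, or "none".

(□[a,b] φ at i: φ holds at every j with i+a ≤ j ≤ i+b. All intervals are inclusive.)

0, 1, 6, 7

Evaluate at each i in [0,7]:
  i=0: ✓ (all of [0,1])
  i=1: ✓ (all of [1,2])
  i=2: ✗ (fails at j=3)
  i=3: ✗ (fails at j=3)
  i=4: ✗ (fails at j=5)
  i=5: ✗ (fails at j=5)
  i=6: ✓ (all of [6,7])
  i=7: ✓ (all of [7,8])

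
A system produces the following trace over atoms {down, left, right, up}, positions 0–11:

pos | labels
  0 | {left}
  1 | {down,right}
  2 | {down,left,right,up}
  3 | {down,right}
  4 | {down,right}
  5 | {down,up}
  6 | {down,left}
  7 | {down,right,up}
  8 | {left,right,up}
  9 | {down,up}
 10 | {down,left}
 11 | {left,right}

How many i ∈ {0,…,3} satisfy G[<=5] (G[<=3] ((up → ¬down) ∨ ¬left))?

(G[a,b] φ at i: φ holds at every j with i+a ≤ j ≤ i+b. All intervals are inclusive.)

Evaluate at each i in [0,3]:
  i=0: ✗ (fails at j=0)
  i=1: ✗ (fails at j=1)
  i=2: ✗ (fails at j=2)
  i=3: ✓ (all of [3,8])
Positions where it holds: {3} → 1.

1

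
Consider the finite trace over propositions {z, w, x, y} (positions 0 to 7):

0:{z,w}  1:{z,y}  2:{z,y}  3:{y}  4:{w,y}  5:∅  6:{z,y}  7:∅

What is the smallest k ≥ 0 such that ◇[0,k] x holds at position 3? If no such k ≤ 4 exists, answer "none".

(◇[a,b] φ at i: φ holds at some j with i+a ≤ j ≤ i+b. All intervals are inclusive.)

Scan j = 3,4,… for x:
  j=3: fails
  j=4: fails
  j=5: fails
  j=6: fails
  j=7: fails
No j in [3,7] satisfies it → none.

none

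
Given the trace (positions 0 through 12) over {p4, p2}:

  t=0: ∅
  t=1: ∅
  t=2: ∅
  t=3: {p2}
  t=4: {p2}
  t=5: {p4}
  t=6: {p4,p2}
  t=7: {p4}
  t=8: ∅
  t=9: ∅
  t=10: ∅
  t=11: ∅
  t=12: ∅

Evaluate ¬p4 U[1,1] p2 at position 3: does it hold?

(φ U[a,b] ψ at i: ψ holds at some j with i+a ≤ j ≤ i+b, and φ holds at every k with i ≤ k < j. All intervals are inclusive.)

Yes

Need some j in [4,4] with p2, and ¬p4 at every k in [3,j-1].
  j=4: p2 holds; ¬p4 holds at every k in [3,3] → satisfied.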